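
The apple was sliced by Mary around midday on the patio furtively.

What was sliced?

the apple

'the apple' marks the patient of the slicing event.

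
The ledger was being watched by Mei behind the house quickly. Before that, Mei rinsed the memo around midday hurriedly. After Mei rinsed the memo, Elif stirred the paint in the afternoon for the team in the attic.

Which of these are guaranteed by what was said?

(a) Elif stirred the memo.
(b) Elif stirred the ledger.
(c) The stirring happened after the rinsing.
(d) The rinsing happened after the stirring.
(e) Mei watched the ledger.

(c), (e)

(a) Not entailed — Elif stirred the paint, not the memo; the memo belongs to the rinsing event.
(b) Not entailed — Elif stirred the paint, not the ledger; the ledger belongs to the watching event.
(c) Entailed — the narrative places the rinsing before the stirring.
(d) Not entailed — the narrative places the rinsing before the stirring, not after.
(e) Entailed — 'watch' is an activity; 'was watching' entails that some watching happened, so 'watched' holds.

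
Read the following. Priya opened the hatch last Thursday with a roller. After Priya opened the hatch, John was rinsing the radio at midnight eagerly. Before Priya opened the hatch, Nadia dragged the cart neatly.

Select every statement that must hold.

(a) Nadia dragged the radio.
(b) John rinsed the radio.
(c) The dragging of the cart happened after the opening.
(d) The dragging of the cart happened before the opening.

(b), (d)

(a) Not entailed — Nadia dragged the cart, not the radio; the radio belongs to the rinsing event.
(b) Entailed — 'rinse' is an activity; 'was rinsing' entails that some rinsing happened, so 'rinsed' holds.
(c) Not entailed — the narrative places the dragging before the opening, not after.
(d) Entailed — the narrative places the dragging before the opening.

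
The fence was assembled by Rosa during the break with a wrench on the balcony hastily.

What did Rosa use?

'with a wrench' marks the instrument of the assembling event.

a wrench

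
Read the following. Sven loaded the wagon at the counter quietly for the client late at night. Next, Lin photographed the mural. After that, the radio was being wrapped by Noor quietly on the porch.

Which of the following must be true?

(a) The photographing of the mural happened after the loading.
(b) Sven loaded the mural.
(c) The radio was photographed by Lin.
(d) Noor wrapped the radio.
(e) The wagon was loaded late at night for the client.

(a), (e)

(a) Entailed — the narrative places the loading before the photographing.
(b) Not entailed — Sven loaded the wagon, not the mural; the mural belongs to the photographing event.
(c) Not entailed — Lin photographed the mural, not the radio; the radio belongs to the wrapping event.
(d) Not entailed — 'was wrapping' is progressive on an accomplishment; it does not entail the completed 'wrapped'.
(e) Entailed — the original entails any weakening of itself; this just drops 'at the counter', 'quietly' and generalizes the agent.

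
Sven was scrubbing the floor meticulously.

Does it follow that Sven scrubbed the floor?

yes

'scrub' is atelic; if Sven was scrubbing the floor, then Sven scrubbed the floor (for some time).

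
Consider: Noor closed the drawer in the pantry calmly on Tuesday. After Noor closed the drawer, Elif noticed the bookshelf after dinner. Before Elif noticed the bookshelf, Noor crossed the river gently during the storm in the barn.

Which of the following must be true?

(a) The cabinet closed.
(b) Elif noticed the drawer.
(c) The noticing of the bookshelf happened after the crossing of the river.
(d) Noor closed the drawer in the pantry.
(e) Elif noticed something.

(a) Not entailed — the drawer is what closed, not the cabinet.
(b) Not entailed — Elif noticed the bookshelf, not the drawer; the drawer belongs to the closing event.
(c) Entailed — the narrative places the crossing before the noticing.
(d) Entailed — the original entails any weakening of itself; this just drops 'on Tuesday', 'calmly'.
(e) Entailed — dropping 'after dinner' and generalizing the patient leaves a sub-description the original still satisfies.

(c), (d), (e)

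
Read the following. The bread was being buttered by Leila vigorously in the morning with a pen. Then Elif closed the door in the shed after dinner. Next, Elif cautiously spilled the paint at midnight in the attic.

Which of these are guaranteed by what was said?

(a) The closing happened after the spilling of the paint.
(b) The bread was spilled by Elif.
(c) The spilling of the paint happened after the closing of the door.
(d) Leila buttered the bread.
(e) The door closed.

(c), (e)

(a) Not entailed — the narrative places the closing before the spilling, not after.
(b) Not entailed — Elif spilled the paint, not the bread; the bread belongs to the buttering event.
(c) Entailed — the narrative places the closing before the spilling.
(d) Not entailed — 'was buttering' is progressive on an accomplishment; it does not entail the completed 'buttered'.
(e) Entailed — 'Elif closed the door' is causative; it entails the inchoative 'the door closed'.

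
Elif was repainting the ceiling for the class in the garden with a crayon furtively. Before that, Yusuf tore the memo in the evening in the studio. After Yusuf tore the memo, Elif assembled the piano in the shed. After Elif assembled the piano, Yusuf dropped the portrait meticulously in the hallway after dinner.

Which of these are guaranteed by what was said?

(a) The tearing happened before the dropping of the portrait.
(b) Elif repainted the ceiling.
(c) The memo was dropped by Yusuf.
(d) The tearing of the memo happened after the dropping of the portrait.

(a)

(a) Entailed — the narrative places the tearing before the dropping.
(b) Not entailed — 'was repainting' is progressive on an accomplishment; it does not entail the completed 'repainted'.
(c) Not entailed — Yusuf dropped the portrait, not the memo; the memo belongs to the tearing event.
(d) Not entailed — the narrative places the tearing before the dropping, not after.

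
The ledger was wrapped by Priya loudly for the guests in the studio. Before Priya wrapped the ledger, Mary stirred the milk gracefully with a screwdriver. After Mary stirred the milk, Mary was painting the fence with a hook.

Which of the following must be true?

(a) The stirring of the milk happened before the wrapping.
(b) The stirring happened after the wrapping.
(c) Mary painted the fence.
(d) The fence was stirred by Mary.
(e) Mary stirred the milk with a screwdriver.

(a), (e)

(a) Entailed — the narrative places the stirring before the wrapping.
(b) Not entailed — the narrative places the stirring before the wrapping, not after.
(c) Not entailed — 'was painting' is progressive on an accomplishment; it does not entail the completed 'painted'.
(d) Not entailed — Mary stirred the milk, not the fence; the fence belongs to the painting event.
(e) Entailed — this follows by dropping conjuncts from the stirring event's description.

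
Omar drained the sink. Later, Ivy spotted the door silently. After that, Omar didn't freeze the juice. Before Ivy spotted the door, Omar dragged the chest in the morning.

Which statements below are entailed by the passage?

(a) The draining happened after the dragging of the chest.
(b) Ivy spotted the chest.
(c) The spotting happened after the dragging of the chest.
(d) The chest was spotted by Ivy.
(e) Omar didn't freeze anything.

(a) Not entailed — the narrative doesn't order the dragging relative to the draining.
(b) Not entailed — Ivy spotted the door, not the chest; the chest belongs to the dragging event.
(c) Entailed — the narrative places the dragging before the spotting.
(d) Not entailed — Ivy spotted the door, not the chest; the chest belongs to the dragging event.
(e) Not entailed — the original only denies this specific event; Omar may have frozen something else.

(c)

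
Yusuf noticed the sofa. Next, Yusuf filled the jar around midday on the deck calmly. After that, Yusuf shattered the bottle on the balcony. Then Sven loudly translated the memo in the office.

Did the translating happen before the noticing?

The narrative orders the noticing before the translating.

no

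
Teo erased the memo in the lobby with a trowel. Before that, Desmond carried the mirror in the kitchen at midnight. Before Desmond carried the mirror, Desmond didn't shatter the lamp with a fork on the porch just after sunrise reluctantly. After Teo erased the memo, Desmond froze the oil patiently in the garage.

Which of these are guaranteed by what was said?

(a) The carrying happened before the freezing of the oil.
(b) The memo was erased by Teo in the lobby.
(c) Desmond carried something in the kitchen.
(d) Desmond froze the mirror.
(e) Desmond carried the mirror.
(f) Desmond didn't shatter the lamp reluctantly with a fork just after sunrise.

(a), (b), (c), (e)

(a) Entailed — the narrative places the carrying before the freezing.
(b) Entailed — this follows by dropping conjuncts from the erasing event's description.
(c) Entailed — every conjunct here is already in the original carrying event.
(d) Not entailed — Desmond froze the oil, not the mirror; the mirror belongs to the carrying event.
(e) Entailed — the original entails any weakening of itself; this just drops 'in the kitchen', 'at midnight'.
(f) Not entailed — dropping 'on the porch' under negation is not valid — the original leaves open that Desmond shattered the lamp some other way.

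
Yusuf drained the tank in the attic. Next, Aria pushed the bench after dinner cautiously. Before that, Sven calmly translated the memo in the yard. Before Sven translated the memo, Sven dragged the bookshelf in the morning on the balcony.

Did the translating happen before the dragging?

no

The narrative orders the dragging before the translating.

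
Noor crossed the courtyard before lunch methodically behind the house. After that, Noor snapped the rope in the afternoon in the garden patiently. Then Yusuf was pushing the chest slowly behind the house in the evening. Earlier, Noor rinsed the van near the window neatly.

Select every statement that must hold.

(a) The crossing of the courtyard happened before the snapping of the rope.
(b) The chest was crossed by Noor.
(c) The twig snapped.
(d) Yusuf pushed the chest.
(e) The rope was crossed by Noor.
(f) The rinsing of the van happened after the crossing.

(a), (d)

(a) Entailed — the narrative places the crossing before the snapping.
(b) Not entailed — Noor crossed the courtyard, not the chest; the chest belongs to the pushing event.
(c) Not entailed — the rope is what snapped, not the twig.
(d) Entailed — 'push' is an activity; 'was pushing' entails that some pushing happened, so 'pushed' holds.
(e) Not entailed — Noor crossed the courtyard, not the rope; the rope belongs to the snapping event.
(f) Not entailed — the narrative doesn't order the crossing relative to the rinsing.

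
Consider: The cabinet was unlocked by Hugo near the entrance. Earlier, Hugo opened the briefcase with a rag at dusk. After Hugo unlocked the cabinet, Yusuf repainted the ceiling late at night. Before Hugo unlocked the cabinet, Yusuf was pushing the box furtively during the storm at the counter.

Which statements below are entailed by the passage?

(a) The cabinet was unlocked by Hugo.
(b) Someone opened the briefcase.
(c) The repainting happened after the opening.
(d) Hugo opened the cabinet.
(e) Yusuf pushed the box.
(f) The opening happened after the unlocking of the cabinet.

(a), (b), (c), (e)

(a) Entailed — this follows by dropping conjuncts from the unlocking event's description.
(b) Entailed — the original entails any weakening of itself; this just drops 'at dusk', 'with a rag' and generalizes the agent.
(c) Entailed — the narrative places the opening before the repainting.
(d) Not entailed — Hugo opened the briefcase, not the cabinet; the cabinet belongs to the unlocking event.
(e) Entailed — 'push' is an activity; 'was pushing' entails that some pushing happened, so 'pushed' holds.
(f) Not entailed — the narrative places the opening before the unlocking, not after.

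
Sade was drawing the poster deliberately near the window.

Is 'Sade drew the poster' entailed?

no

'was drawing' is progressive; for an accomplishment like 'draw the poster', it doesn't entail completion.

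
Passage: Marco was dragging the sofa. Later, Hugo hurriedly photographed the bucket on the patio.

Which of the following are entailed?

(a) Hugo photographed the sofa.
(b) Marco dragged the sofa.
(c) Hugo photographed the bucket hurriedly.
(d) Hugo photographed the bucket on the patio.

(a) Not entailed — Hugo photographed the bucket, not the sofa; the sofa belongs to the dragging event.
(b) Entailed — 'drag' is an activity; 'was dragging' entails that some dragging happened, so 'dragged' holds.
(c) Entailed — dropping 'on the patio' leaves a sub-description the original still satisfies.
(d) Entailed — dropping 'hurriedly' leaves a sub-description the original still satisfies.

(b), (c), (d)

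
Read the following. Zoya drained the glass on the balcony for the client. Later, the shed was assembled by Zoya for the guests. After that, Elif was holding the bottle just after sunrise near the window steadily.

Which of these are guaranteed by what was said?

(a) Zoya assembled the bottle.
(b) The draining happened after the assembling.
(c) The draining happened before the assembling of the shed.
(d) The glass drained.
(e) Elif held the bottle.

(c), (d), (e)

(a) Not entailed — Zoya assembled the shed, not the bottle; the bottle belongs to the holding event.
(b) Not entailed — the narrative places the draining before the assembling, not after.
(c) Entailed — the narrative places the draining before the assembling.
(d) Entailed — 'Zoya drained the glass' is causative; it entails the inchoative 'the glass drained'.
(e) Entailed — 'hold' is an activity; 'was holding' entails that some holding happened, so 'held' holds.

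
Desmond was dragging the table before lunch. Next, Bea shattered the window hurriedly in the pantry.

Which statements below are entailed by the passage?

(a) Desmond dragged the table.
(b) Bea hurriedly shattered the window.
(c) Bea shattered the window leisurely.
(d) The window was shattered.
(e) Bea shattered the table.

(a) Entailed — 'drag' is an activity; 'was dragging' entails that some dragging happened, so 'dragged' holds.
(b) Entailed — this follows by dropping conjuncts from the shattering event's description.
(c) Not entailed — 'leisurely' adds a manner not in (and inconsistent with) the original.
(d) Entailed — this follows by dropping conjuncts from the shattering event's description.
(e) Not entailed — Bea shattered the window, not the table; the table belongs to the dragging event.

(a), (b), (d)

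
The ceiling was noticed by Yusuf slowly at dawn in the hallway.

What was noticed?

the ceiling

'the ceiling' marks the patient of the noticing event.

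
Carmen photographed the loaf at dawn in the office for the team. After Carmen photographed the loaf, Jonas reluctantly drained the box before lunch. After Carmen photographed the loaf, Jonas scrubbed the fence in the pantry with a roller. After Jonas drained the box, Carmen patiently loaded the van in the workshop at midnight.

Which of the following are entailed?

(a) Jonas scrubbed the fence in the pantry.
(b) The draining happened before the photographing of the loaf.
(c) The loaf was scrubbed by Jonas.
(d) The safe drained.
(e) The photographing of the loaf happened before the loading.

(a) Entailed — the original entails any weakening of itself; this just drops 'with a roller'.
(b) Not entailed — the narrative places the photographing before the draining, not after.
(c) Not entailed — Jonas scrubbed the fence, not the loaf; the loaf belongs to the photographing event.
(d) Not entailed — the box is what drained, not the safe.
(e) Entailed — the narrative places the photographing before the loading.

(a), (e)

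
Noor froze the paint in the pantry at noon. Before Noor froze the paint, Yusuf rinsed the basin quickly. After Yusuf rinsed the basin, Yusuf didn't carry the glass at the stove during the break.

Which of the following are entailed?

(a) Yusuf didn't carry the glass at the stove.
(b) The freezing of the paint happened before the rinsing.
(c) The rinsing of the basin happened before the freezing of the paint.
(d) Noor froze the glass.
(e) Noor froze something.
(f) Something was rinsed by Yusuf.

(a) Not entailed — dropping 'during the break' under negation is not valid — the original leaves open that Yusuf carried the glass some other way.
(b) Not entailed — the narrative places the rinsing before the freezing, not after.
(c) Entailed — the narrative places the rinsing before the freezing.
(d) Not entailed — Noor froze the paint, not the glass; the glass belongs to the carrying event.
(e) Entailed — every conjunct here is already in the original freezing event.
(f) Entailed — this follows by dropping conjuncts from the rinsing event's description.

(c), (e), (f)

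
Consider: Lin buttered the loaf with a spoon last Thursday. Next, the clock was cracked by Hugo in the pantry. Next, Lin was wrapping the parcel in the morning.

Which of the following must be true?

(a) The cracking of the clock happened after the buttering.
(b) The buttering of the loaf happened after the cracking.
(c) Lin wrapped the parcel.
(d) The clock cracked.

(a), (d)

(a) Entailed — the narrative places the buttering before the cracking.
(b) Not entailed — the narrative places the buttering before the cracking, not after.
(c) Not entailed — 'was wrapping' is progressive on an accomplishment; it does not entail the completed 'wrapped'.
(d) Entailed — 'Hugo cracked the clock' is causative; it entails the inchoative 'the clock cracked'.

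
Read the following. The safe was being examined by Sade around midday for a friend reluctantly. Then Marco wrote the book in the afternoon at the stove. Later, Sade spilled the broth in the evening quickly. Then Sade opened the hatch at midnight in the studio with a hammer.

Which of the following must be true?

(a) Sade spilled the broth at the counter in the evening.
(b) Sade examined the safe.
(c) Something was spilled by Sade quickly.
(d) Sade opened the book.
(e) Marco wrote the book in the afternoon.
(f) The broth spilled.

(b), (c), (e), (f)

(a) Not entailed — 'at the counter' adds information not in the original event.
(b) Entailed — 'examine' is an activity; 'was examining' entails that some examining happened, so 'examined' holds.
(c) Entailed — every conjunct here is already in the original spilling event.
(d) Not entailed — Sade opened the hatch, not the book; the book belongs to the writing event.
(e) Entailed — the original entails any weakening of itself; this just drops 'at the stove'.
(f) Entailed — 'Sade spilled the broth' is causative; it entails the inchoative 'the broth spilled'.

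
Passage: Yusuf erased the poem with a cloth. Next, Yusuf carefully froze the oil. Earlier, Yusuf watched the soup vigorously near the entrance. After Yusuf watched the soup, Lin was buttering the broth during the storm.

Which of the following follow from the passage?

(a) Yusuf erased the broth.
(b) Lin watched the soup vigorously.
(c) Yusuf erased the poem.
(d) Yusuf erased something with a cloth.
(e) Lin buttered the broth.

(c), (d)

(a) Not entailed — Yusuf erased the poem, not the broth; the broth belongs to the buttering event.
(b) Not entailed — the passage has Yusuf watching the soup, not Lin.
(c) Entailed — the original entails any weakening of itself; this just drops 'with a cloth'.
(d) Entailed — generalizing the patient leaves a sub-description the original still satisfies.
(e) Not entailed — 'was buttering' is progressive on an accomplishment; it does not entail the completed 'buttered'.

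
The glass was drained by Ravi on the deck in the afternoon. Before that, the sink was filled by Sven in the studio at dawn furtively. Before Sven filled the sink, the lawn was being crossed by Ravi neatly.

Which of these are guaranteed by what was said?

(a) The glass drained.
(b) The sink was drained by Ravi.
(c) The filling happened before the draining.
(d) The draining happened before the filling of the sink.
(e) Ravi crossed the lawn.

(a), (c)

(a) Entailed — 'Ravi drained the glass' is causative; it entails the inchoative 'the glass drained'.
(b) Not entailed — Ravi drained the glass, not the sink; the sink belongs to the filling event.
(c) Entailed — the narrative places the filling before the draining.
(d) Not entailed — the narrative places the filling before the draining, not after.
(e) Not entailed — 'was crossing' is progressive on an accomplishment; it does not entail the completed 'crossed'.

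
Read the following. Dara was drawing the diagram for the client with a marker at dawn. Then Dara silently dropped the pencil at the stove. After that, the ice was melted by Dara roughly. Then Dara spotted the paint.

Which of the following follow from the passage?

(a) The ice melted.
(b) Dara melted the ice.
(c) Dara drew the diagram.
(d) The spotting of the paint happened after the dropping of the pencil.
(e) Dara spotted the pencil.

(a), (b), (d)

(a) Entailed — 'Dara melted the ice' is causative; it entails the inchoative 'the ice melted'.
(b) Entailed — every conjunct here is already in the original melting event.
(c) Not entailed — 'was drawing' is progressive on an accomplishment; it does not entail the completed 'drew'.
(d) Entailed — the narrative places the dropping before the spotting.
(e) Not entailed — Dara spotted the paint, not the pencil; the pencil belongs to the dropping event.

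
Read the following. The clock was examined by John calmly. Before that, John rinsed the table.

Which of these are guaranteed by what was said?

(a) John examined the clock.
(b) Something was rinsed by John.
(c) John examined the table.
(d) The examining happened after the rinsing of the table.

(a) Entailed — this follows by dropping conjuncts from the examining event's description.
(b) Entailed — generalizing the patient leaves a sub-description the original still satisfies.
(c) Not entailed — John examined the clock, not the table; the table belongs to the rinsing event.
(d) Entailed — the narrative places the rinsing before the examining.

(a), (b), (d)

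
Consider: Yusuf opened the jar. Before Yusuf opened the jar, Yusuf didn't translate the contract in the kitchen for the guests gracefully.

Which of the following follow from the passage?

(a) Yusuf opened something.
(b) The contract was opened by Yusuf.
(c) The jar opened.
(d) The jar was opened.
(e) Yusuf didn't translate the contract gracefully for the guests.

(a), (c), (d)

(a) Entailed — this follows by dropping conjuncts from the opening event's description.
(b) Not entailed — Yusuf opened the jar, not the contract; the contract belongs to the translating event.
(c) Entailed — 'Yusuf opened the jar' is causative; it entails the inchoative 'the jar opened'.
(d) Entailed — generalizing the agent leaves a sub-description the original still satisfies.
(e) Not entailed — dropping 'in the kitchen' under negation is not valid — the original leaves open that Yusuf translated the contract some other way.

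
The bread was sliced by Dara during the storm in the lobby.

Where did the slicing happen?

in the lobby

'in the lobby' marks the location of the slicing event.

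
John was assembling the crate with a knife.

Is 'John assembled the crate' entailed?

no

'was assembling' is progressive; for an accomplishment like 'assemble the crate', it doesn't entail completion.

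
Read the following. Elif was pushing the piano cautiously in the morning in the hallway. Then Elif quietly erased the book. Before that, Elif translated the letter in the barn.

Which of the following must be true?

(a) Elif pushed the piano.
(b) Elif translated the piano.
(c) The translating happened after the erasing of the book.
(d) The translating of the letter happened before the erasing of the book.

(a), (d)

(a) Entailed — 'push' is an activity; 'was pushing' entails that some pushing happened, so 'pushed' holds.
(b) Not entailed — Elif translated the letter, not the piano; the piano belongs to the pushing event.
(c) Not entailed — the narrative places the translating before the erasing, not after.
(d) Entailed — the narrative places the translating before the erasing.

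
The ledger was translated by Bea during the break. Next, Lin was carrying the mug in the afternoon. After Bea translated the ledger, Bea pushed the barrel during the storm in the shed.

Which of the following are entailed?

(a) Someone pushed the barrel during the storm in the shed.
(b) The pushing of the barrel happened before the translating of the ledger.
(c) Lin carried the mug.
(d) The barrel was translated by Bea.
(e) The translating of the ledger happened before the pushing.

(a), (c), (e)

(a) Entailed — this follows by dropping conjuncts from the pushing event's description.
(b) Not entailed — the narrative places the translating before the pushing, not after.
(c) Entailed — 'carry' is an activity; 'was carrying' entails that some carrying happened, so 'carried' holds.
(d) Not entailed — Bea translated the ledger, not the barrel; the barrel belongs to the pushing event.
(e) Entailed — the narrative places the translating before the pushing.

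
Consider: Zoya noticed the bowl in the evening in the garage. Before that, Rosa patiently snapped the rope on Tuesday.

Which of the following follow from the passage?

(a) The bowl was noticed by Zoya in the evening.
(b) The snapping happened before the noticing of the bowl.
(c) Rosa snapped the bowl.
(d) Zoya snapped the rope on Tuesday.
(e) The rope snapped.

(a) Entailed — the original entails any weakening of itself; this just drops 'in the garage'.
(b) Entailed — the narrative places the snapping before the noticing.
(c) Not entailed — Rosa snapped the rope, not the bowl; the bowl belongs to the noticing event.
(d) Not entailed — the passage has Rosa snapping the rope, not Zoya.
(e) Entailed — 'Rosa snapped the rope' is causative; it entails the inchoative 'the rope snapped'.

(a), (b), (e)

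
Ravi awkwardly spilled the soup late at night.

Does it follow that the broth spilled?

no

Nothing is said about any broth; only the soup is affected.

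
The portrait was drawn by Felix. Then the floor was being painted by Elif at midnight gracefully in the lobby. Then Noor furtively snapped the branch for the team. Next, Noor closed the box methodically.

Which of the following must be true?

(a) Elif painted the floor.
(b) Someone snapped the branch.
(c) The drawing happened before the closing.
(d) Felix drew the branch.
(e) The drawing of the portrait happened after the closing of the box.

(a) Not entailed — 'was painting' is progressive on an accomplishment; it does not entail the completed 'painted'.
(b) Entailed — the original entails any weakening of itself; this just drops 'for the team', 'furtively' and generalizes the agent.
(c) Entailed — the narrative places the drawing before the closing.
(d) Not entailed — Felix drew the portrait, not the branch; the branch belongs to the snapping event.
(e) Not entailed — the narrative places the drawing before the closing, not after.

(b), (c)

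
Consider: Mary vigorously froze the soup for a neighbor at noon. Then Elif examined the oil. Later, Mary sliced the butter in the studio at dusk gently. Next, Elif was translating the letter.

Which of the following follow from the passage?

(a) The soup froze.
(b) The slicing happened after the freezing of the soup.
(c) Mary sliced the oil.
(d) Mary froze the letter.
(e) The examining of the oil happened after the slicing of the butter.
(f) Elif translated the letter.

(a) Entailed — 'Mary froze the soup' is causative; it entails the inchoative 'the soup froze'.
(b) Entailed — the narrative places the freezing before the slicing.
(c) Not entailed — Mary sliced the butter, not the oil; the oil belongs to the examining event.
(d) Not entailed — Mary froze the soup, not the letter; the letter belongs to the translating event.
(e) Not entailed — the narrative places the examining before the slicing, not after.
(f) Not entailed — 'was translating' is progressive on an accomplishment; it does not entail the completed 'translated'.

(a), (b)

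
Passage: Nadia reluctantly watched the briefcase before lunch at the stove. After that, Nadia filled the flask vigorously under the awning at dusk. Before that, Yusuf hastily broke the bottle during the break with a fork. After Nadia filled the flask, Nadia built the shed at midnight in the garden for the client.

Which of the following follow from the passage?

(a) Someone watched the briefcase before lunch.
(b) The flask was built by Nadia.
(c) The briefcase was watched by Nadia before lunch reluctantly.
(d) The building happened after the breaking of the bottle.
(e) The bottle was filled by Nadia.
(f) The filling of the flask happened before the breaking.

(a), (c), (d)

(a) Entailed — this follows by dropping conjuncts from the watching event's description.
(b) Not entailed — Nadia built the shed, not the flask; the flask belongs to the filling event.
(c) Entailed — dropping 'at the stove' leaves a sub-description the original still satisfies.
(d) Entailed — the narrative places the breaking before the building.
(e) Not entailed — Nadia filled the flask, not the bottle; the bottle belongs to the breaking event.
(f) Not entailed — the narrative places the breaking before the filling, not after.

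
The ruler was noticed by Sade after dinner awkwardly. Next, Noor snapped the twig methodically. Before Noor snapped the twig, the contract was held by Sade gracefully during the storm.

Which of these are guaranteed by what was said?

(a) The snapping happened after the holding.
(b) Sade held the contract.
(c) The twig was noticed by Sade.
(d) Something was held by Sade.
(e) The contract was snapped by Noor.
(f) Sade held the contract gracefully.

(a) Entailed — the narrative places the holding before the snapping.
(b) Entailed — the original entails any weakening of itself; this just drops 'during the storm', 'gracefully'.
(c) Not entailed — Sade noticed the ruler, not the twig; the twig belongs to the snapping event.
(d) Entailed — this follows by dropping conjuncts from the holding event's description.
(e) Not entailed — Noor snapped the twig, not the contract; the contract belongs to the holding event.
(f) Entailed — every conjunct here is already in the original holding event.

(a), (b), (d), (f)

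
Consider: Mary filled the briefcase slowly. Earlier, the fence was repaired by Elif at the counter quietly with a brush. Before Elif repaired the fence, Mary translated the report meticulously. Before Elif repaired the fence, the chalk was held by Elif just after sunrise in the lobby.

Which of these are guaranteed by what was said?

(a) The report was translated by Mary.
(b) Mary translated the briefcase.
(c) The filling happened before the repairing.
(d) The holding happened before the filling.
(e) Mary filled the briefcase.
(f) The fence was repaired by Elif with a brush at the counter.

(a) Entailed — dropping 'meticulously' leaves a sub-description the original still satisfies.
(b) Not entailed — Mary translated the report, not the briefcase; the briefcase belongs to the filling event.
(c) Not entailed — the narrative places the repairing before the filling, not after.
(d) Entailed — the narrative places the holding before the filling.
(e) Entailed — the original entails any weakening of itself; this just drops 'slowly'.
(f) Entailed — the original entails any weakening of itself; this just drops 'quietly'.

(a), (d), (e), (f)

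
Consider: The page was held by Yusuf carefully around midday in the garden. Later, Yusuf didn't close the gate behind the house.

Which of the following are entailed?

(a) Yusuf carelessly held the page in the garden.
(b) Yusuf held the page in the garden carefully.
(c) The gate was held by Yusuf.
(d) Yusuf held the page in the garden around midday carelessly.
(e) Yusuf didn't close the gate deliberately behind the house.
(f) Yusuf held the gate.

(b), (e)

(a) Not entailed — 'carelessly' adds a manner not in (and inconsistent with) the original.
(b) Entailed — dropping 'around midday' leaves a sub-description the original still satisfies.
(c) Not entailed — Yusuf held the page, not the gate; the gate belongs to the closing event.
(d) Not entailed — 'carelessly' adds a manner not in (and inconsistent with) the original.
(e) Entailed — under negation, adding a further restriction is entailed: if no such closing event occurred, none occurred deliberately either.
(f) Not entailed — Yusuf held the page, not the gate; the gate belongs to the closing event.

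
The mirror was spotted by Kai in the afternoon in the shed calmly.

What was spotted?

the mirror

'the mirror' marks the patient of the spotting event.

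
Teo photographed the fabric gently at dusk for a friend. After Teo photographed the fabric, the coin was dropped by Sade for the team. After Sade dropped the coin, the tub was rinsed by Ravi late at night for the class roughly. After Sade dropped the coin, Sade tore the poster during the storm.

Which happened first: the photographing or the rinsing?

the photographing

The connectives place the photographing before the rinsing.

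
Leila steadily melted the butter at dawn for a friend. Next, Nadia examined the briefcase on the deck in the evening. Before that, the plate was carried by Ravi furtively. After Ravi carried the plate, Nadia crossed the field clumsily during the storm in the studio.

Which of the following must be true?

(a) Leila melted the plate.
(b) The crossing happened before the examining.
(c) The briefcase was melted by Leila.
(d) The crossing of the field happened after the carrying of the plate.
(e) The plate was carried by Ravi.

(a) Not entailed — Leila melted the butter, not the plate; the plate belongs to the carrying event.
(b) Not entailed — the narrative doesn't order the crossing relative to the examining.
(c) Not entailed — Leila melted the butter, not the briefcase; the briefcase belongs to the examining event.
(d) Entailed — the narrative places the carrying before the crossing.
(e) Entailed — dropping 'furtively' leaves a sub-description the original still satisfies.

(d), (e)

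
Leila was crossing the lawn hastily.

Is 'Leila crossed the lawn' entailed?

no

'was crossing' is progressive; for an accomplishment like 'cross the lawn', it doesn't entail completion.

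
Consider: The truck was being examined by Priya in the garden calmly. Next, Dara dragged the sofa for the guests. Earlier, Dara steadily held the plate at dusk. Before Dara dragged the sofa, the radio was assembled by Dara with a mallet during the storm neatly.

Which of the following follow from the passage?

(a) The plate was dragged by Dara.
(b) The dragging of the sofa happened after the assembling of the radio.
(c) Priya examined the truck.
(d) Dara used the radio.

(b), (c)

(a) Not entailed — Dara dragged the sofa, not the plate; the plate belongs to the holding event.
(b) Entailed — the narrative places the assembling before the dragging.
(c) Entailed — 'examine' is an activity; 'was examining' entails that some examining happened, so 'examined' holds.
(d) Not entailed — the radio is the patient, not an instrument — Dara used a mallet.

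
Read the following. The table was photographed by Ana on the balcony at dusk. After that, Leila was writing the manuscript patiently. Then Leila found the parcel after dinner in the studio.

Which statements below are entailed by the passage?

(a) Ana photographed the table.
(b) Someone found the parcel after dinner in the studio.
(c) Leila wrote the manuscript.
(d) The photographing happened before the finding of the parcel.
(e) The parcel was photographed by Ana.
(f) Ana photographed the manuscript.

(a) Entailed — every conjunct here is already in the original photographing event.
(b) Entailed — generalizing the agent leaves a sub-description the original still satisfies.
(c) Not entailed — 'was writing' is progressive on an accomplishment; it does not entail the completed 'wrote'.
(d) Entailed — the narrative places the photographing before the finding.
(e) Not entailed — Ana photographed the table, not the parcel; the parcel belongs to the finding event.
(f) Not entailed — Ana photographed the table, not the manuscript; the manuscript belongs to the writing event.

(a), (b), (d)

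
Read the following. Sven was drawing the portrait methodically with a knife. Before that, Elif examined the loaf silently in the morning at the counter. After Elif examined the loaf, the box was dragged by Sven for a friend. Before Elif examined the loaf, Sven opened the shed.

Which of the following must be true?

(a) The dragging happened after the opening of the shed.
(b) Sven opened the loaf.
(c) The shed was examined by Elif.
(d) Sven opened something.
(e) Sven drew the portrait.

(a) Entailed — the narrative places the opening before the dragging.
(b) Not entailed — Sven opened the shed, not the loaf; the loaf belongs to the examining event.
(c) Not entailed — Elif examined the loaf, not the shed; the shed belongs to the opening event.
(d) Entailed — generalizing the patient leaves a sub-description the original still satisfies.
(e) Not entailed — 'was drawing' is progressive on an accomplishment; it does not entail the completed 'drew'.

(a), (d)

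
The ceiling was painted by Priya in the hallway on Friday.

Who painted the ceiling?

Priya

'Priya' marks the agent of the painting event.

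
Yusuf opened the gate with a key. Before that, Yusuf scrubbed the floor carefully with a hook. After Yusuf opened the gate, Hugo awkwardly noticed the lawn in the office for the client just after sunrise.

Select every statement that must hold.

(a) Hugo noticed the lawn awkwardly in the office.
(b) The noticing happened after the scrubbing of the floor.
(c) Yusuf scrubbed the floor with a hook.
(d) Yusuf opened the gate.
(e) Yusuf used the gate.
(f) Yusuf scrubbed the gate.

(a), (b), (c), (d)

(a) Entailed — dropping 'just after sunrise', 'for the client' leaves a sub-description the original still satisfies.
(b) Entailed — the narrative places the scrubbing before the noticing.
(c) Entailed — the original entails any weakening of itself; this just drops 'carefully'.
(d) Entailed — the original entails any weakening of itself; this just drops 'with a key'.
(e) Not entailed — the gate is the patient, not an instrument — Yusuf used a key.
(f) Not entailed — Yusuf scrubbed the floor, not the gate; the gate belongs to the opening event.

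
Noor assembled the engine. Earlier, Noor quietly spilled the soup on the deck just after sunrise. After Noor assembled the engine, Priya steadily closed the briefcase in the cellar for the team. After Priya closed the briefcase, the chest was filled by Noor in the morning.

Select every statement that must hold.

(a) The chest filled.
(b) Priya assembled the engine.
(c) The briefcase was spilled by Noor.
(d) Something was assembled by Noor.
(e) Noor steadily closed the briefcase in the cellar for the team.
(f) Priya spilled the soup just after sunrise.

(a) Entailed — 'Noor filled the chest' is causative; it entails the inchoative 'the chest filled'.
(b) Not entailed — the passage has Noor assembling the engine, not Priya.
(c) Not entailed — Noor spilled the soup, not the briefcase; the briefcase belongs to the closing event.
(d) Entailed — the original entails any weakening of itself; this just generalizes the patient.
(e) Not entailed — the passage has Priya closing the briefcase, not Noor.
(f) Not entailed — the passage has Noor spilling the soup, not Priya.

(a), (d)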